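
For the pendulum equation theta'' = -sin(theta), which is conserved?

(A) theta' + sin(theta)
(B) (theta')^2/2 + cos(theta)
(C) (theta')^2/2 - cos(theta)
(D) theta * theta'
C

A first integral I satisfies dI/dt = 0 along every solution. Differentiate each option and use the equation of motion:
(A) d/dt[theta' + sin(theta)] = theta'' + cos(theta) theta' = -sin(theta) + theta' cos(theta), not identically 0
(B) d/dt[(theta')^2/2 + cos(theta)] = theta' theta'' - sin(theta) theta' = -2 theta' sin(theta), not identically 0
(C) d/dt[(theta')^2/2 - cos(theta)] = theta' theta'' + sin(theta) theta' = theta'(-sin(theta)) + theta' sin(theta) = 0
(D) d/dt[theta * theta'] = (theta')^2 + theta theta'' = (theta')^2 - theta sin(theta), not identically 0

Only (C) has zero time-derivative. This is the total energy: kinetic (theta')^2/2 plus potential -cos(theta).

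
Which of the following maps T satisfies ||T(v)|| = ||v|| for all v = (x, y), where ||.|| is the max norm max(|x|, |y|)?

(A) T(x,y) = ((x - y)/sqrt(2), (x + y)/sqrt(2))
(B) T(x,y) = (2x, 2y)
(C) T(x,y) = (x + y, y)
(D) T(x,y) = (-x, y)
D

A transformation preserves a norm if ||T(v)|| = ||v|| for every v; a single vector where the norm changes rules an option out.

(A) T(x,y) = ((x - y)/sqrt(2), (x + y)/sqrt(2)): v = (1, 0) has norm max(|1|, |0|) = 1, but T(v) = (sqrt(2)/2, sqrt(2)/2) has norm sqrt(2)/2 -- not preserved.
(B) T(x,y) = (2x, 2y): v = (1, 0) has norm max(|1|, |0|) = 1, but T(v) = (2, 0) has norm 2 -- not preserved.
(C) T(x,y) = (x + y, y): v = (1, 1) has norm max(|1|, |1|) = 1, but T(v) = (2, 1) has norm 2 -- not preserved.
(D) T(x,y) = (-x, y): preserves the norm -- it only permutes the coordinates and/or flips signs, which leaves max(|x|, |y|) unchanged.

Therefore the answer is (D).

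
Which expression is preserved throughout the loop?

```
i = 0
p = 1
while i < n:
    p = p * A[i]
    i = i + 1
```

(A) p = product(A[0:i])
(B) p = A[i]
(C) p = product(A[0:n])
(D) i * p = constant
A

A loop invariant must hold before the first iteration and be re-established by every execution of the body.

(A) p = product(A[0:i]): Initially i = 0 and p = 1 = product of the empty slice A[0:0]. If p = product(A[0:i]) holds at the top of an iteration, the body sets p to product(A[0:i]) * A[i] = product(A[0:i+1]) and then i to i+1, so the property is restored. At exit i = n, giving p = product(A[0:n]).

The other options fail:
(B) p = A[i]: after the first iteration p = A[0] but i = 1; in general p is a product of several elements, not a single one.
(C) p = product(A[0:n]): false before the loop (p = 1, not the full product) -- it only becomes true at exit.
(D) i * p = constant: initially i * p = 0, but after one iteration it is 1 * A[0], which is nonzero in general.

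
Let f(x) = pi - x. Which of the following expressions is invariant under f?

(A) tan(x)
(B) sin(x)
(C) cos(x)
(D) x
B

For f(x) = pi - x:
sin(pi - x) = sin(x), so sine is invariant under this transformation.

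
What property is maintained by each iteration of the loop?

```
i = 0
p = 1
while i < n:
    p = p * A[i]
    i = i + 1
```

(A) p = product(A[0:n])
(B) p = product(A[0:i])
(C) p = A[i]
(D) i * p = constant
B

A loop invariant must hold before the first iteration and be re-established by every execution of the body.

(B) p = product(A[0:i]): Initially i = 0 and p = 1 = product of the empty slice A[0:0]. If p = product(A[0:i]) holds at the top of an iteration, the body sets p to product(A[0:i]) * A[i] = product(A[0:i+1]) and then i to i+1, so the property is restored. At exit i = n, giving p = product(A[0:n]).

The other options fail:
(A) p = product(A[0:n]): false before the loop (p = 1, not the full product) -- it only becomes true at exit.
(C) p = A[i]: after the first iteration p = A[0] but i = 1; in general p is a product of several elements, not a single one.
(D) i * p = constant: initially i * p = 0, but after one iteration it is 1 * A[0], which is nonzero in general.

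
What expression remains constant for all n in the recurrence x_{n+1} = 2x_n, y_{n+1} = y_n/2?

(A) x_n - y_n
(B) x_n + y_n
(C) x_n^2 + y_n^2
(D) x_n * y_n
D

For the recurrence x_{n+1} = 2x_n, y_{n+1} = y_n/2:

x_{n+1} * y_{n+1} = (2x_n) * (y_n/2) = x_n * y_n
The product is conserved.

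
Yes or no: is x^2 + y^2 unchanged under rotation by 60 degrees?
Yes

Applying rotation by 60 degrees: x' = x*cos(60 degrees) - y*sin(60 degrees) = x/2 - sqrt(3)y/2, y' = x*sin(60 degrees) + y*cos(60 degrees) = sqrt(3)x/2 + y/2

Substituting into x^2 + y^2:
(x/2 - sqrt(3)y/2)^2 + (sqrt(3)x/2 + y/2)^2
= x^2 + y^2

This equals the original expression x^2 + y^2, so it IS invariant.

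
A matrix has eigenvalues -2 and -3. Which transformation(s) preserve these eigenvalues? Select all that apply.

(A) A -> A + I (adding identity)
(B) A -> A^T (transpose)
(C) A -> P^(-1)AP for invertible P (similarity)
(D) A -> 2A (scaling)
B and C

Eigenvalues are preserved by:
1. Similarity transformations: A -> P^(-1)AP (same characteristic polynomial)
2. Transpose: A^T has the same eigenvalues as A

Eigenvalues are NOT preserved by:
- Adding identity: eigenvalues become -2+1, -3+1
- Scaling: eigenvalues become -4, -6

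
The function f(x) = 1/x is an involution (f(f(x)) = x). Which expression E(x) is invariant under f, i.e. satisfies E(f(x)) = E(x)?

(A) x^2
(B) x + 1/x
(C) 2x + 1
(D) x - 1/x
B

Replace x by f(x) = 1/x in each option and simplify. As a quick numerical cross-check, also compare E(4) with E(f(4)) = E(1/4).

(A) x^2  ->  (1/x)^2 = x^(-2); check: E(4) = 16 but E(1/4) = 1/16.   [not invariant]
(B) x + 1/x  ->  (1/x) + 1/(1/x), which simplifies back to x + 1/x; check: E(4) = 17/4, E(1/4) = 17/4.   [invariant]
(C) 2x + 1  ->  2(1/x) + 1 = (x + 2)/x; check: E(4) = 9 but E(1/4) = 3/2.   [not invariant]
(D) x - 1/x  ->  (1/x) - 1/(1/x) = -x + 1/x; check: E(4) = 15/4 but E(1/4) = -15/4.   [not invariant]

Only (B) is unchanged. E is symmetric under swapping x with f(x) = 1/x, which is exactly what an involution does.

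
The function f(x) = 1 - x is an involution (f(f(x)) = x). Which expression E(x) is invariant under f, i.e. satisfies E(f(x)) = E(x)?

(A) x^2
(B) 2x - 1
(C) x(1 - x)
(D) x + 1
C

Replace x by f(x) = 1 - x in each option and simplify. As a quick numerical cross-check, also compare E(5) with E(f(5)) = E(-4).

(A) x^2  ->  (1 - x)^2 = (x - 1)^2; check: E(5) = 25 but E(-4) = 16.   [not invariant]
(B) 2x - 1  ->  2(1 - x) - 1 = 1 - 2x; check: E(5) = 9 but E(-4) = -9.   [not invariant]
(C) x(1 - x)  ->  (1 - x)(1 - (1 - x)), which simplifies back to x(1 - x); check: E(5) = -20, E(-4) = -20.   [invariant]
(D) x + 1  ->  (1 - x) + 1 = 2 - x; check: E(5) = 6 but E(-4) = -3.   [not invariant]

Only (C) is unchanged. E is symmetric under swapping x with f(x) = 1 - x, which is exactly what an involution does.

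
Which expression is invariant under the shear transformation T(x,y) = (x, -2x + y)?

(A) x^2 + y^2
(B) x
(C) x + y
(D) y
B

Under the shear T(x,y) = (x, -2x + y):
Substitute the transformed coordinates into each option and compare with the original:
(A) x^2 + y^2  ->  (x)^2 + (-2x + y)^2 = 5x^2 - 4xy + y^2   [differs from x^2 + y^2: not invariant]
(B) x  ->  (x) = x   [equals x: invariant]
(C) x + y  ->  (x) + (-2x + y) = -x + y   [differs from x + y: not invariant]
(D) y  ->  (-2x + y) = -2x + y   [differs from y: not invariant]

Only option (B), x, is unchanged by the transformation.
A vertical shear moves points parallel to the y-axis, so the x-coordinate (and any function of x alone) is unchanged.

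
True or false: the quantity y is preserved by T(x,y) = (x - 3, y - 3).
False

Substitute T(x,y) = (x - 3, y - 3) into the expression and compare with the original.

Original: y
After applying T: (y - 3) = y - 3

This differs from the original y (difference: -3), so the expression is NOT invariant.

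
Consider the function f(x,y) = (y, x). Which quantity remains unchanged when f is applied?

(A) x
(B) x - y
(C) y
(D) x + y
D

For f(x,y) = (y, x):
After applying f: x' = y, y' = x. So x' + y' = y + x = x + y.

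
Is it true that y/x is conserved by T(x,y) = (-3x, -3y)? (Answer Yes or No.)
Yes

Substitute T(x,y) = (-3x, -3y) into the expression and compare with the original.

Original: y/x
After applying T: (-3y)/(-3x) = y/x

This is identical to the original y/x, so the expression is invariant.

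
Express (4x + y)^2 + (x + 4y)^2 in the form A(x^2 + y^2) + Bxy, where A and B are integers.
17(x^2 + y^2) + 16xy

Expanding: (4x + y)^2 = 16x^2 + 8xy + y^2
(x + 4y)^2 = x^2 + 8xy + 16y^2
Sum = (16+1)(x^2+y^2) + 16xy = 17(x^2 + y^2) + 16xy
This is symmetric in x and y.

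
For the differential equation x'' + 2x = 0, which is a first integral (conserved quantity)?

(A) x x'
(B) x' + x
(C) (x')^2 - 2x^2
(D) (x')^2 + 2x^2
D

A first integral I satisfies dI/dt = 0 along every solution. Differentiate each option and use the equation of motion:
(A) d/dt[x x'] = (x')^2 + x x'' = (x')^2 - 2x^2, not identically 0
(B) d/dt[x' + x] = x'' + x' = -2x + x', not identically 0
(C) d/dt[(x')^2 - 2x^2] = 2x'x'' - 4x x' = -8x x', not identically 0
(D) d/dt[(x')^2 + 2x^2] = 2x'x'' + 4x x' = 2x'(-2x) + 4x x' = 0

Only (D) has zero time-derivative. So the energy-like quantity (x')^2 + 2x^2 is the first integral.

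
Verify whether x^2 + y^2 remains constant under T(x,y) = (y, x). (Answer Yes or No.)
Yes

Substitute T(x,y) = (y, x) into the expression and compare with the original.

Original: x^2 + y^2
After applying T: (y)^2 + (x)^2 = x^2 + y^2

This is identical to the original x^2 + y^2, so the expression is invariant.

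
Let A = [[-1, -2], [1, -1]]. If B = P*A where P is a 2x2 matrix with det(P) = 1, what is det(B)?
3

By the multiplicative property of determinants, det(B) = det(P*A) = det(P) * det(A) = det(A),
so the determinant is invariant under multiplication by any determinant-1 matrix; we just need det(A).

det(A) = (-1)(-1) - (-2)(1) = 1 - (-2) = 3

Therefore det(B) = 1 * 3 = 3.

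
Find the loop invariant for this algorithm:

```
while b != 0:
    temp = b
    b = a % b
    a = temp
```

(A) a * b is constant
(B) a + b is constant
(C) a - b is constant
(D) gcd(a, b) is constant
D

A loop invariant must hold before the first iteration and be re-established by every execution of the body.

(D) gcd(a, b) is constant: One iteration replaces (a, b) by (b, a mod b). Since a mod b = a - q*b for an integer q, any common divisor of a and b divides b and a mod b, and conversely; hence gcd(b, a mod b) = gcd(a, b). For instance (16, 5) -> (5, 1) keeps gcd = 1. At exit b = 0 and a = gcd of the original inputs.

The other options fail:
(A) a * b is constant: e.g. (a, b) = (16, 5) -> (5, 1): the product goes from 80 to 5.
(B) a + b is constant: e.g. (a, b) = (16, 5) -> (5, 1): the sum goes from 21 to 6.
(C) a - b is constant: e.g. (a, b) = (16, 5) -> (5, 1): the difference goes from 11 to 4.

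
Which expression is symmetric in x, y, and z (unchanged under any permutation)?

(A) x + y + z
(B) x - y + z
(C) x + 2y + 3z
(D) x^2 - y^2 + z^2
A

A symmetric expression is unchanged when the variables are permuted; here the transformation to test is the swap (x, y) -> (y, x).
A symmetric expression must survive every permutation; the single swap x <-> y already eliminates the distractors, and the keyed expression is also unchanged by x <-> z and y <-> z (each variable enters it in exactly the same way).
Substitute the transformed coordinates into each option and compare with the original:
(A) x + y + z  ->  (y) + (x) + z = x + y + z   [equals x + y + z: invariant]
(B) x - y + z  ->  (y) - (x) + z = -x + y + z   [differs from x - y + z: not invariant]
(C) x + 2y + 3z  ->  (y) + 2(x) + 3z = 2x + y + 3z   [differs from x + 2y + 3z: not invariant]
(D) x^2 - y^2 + z^2  ->  (y)^2 - (x)^2 + z^2 = -x^2 + y^2 + z^2   [differs from x^2 - y^2 + z^2: not invariant]

Only option (A), x + y + z, is unchanged by the transformation.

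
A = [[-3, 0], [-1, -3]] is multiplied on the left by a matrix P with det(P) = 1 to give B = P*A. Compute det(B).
9

By the multiplicative property of determinants, det(B) = det(P*A) = det(P) * det(A) = det(A),
so the determinant is invariant under multiplication by any determinant-1 matrix; we just need det(A).

det(A) = (-3)(-3) - (0)(-1) = 9 - 0 = 9

Therefore det(B) = 1 * 9 = 9.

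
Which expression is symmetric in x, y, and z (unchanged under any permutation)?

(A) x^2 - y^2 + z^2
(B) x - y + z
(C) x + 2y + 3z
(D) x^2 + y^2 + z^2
D

A symmetric expression is unchanged when the variables are permuted; here the transformation to test is the swap (x, y) -> (y, x).
A symmetric expression must survive every permutation; the single swap x <-> y already eliminates the distractors, and the keyed expression is also unchanged by x <-> z and y <-> z (each variable enters it in exactly the same way).
Substitute the transformed coordinates into each option and compare with the original:
(A) x^2 - y^2 + z^2  ->  (y)^2 - (x)^2 + z^2 = -x^2 + y^2 + z^2   [differs from x^2 - y^2 + z^2: not invariant]
(B) x - y + z  ->  (y) - (x) + z = -x + y + z   [differs from x - y + z: not invariant]
(C) x + 2y + 3z  ->  (y) + 2(x) + 3z = 2x + y + 3z   [differs from x + 2y + 3z: not invariant]
(D) x^2 + y^2 + z^2  ->  (y)^2 + (x)^2 + z^2 = x^2 + y^2 + z^2   [equals x^2 + y^2 + z^2: invariant]

Only option (D), x^2 + y^2 + z^2, is unchanged by the transformation.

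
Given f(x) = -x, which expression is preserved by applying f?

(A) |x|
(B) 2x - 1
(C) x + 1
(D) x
A

For f(x) = -x:
Applying f replaces x by -x. Since |-x| = |x|, the absolute value is unchanged by f, whereas x -> -x, 2x - 1 -> -2x - 1 and x + 1 -> -x + 1 all change.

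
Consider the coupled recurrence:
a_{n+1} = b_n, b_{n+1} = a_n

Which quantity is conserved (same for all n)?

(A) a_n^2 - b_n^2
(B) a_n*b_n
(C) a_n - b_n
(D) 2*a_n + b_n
B

Replace a_n by a_{n+1} = b_n and b_n by b_{n+1} = a_n in each option and simplify:
(A) a_n^2 - b_n^2  ->  (b_n)^2 - (a_n)^2 = -a_n^2 + b_n^2   [not conserved]
(B) a_n*b_n  ->  (b_n)*(a_n) = a_n*b_n   [conserved]
(C) a_n - b_n  ->  (b_n) - (a_n) = -a_n + b_n   [not conserved]
(D) 2*a_n + b_n  ->  2*(b_n) + (a_n) = a_n + 2*b_n   [not conserved]

Only (B) a_n*b_n returns to itself after one step, so it is the conserved quantity.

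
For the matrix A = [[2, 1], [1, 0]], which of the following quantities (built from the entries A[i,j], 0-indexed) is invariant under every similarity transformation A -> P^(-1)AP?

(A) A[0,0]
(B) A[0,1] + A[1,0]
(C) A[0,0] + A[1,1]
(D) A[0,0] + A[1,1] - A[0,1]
C

A[0,0] + A[1,1] is the trace of A. By the cyclic property of the trace, tr(P^(-1)AP) = tr(APP^(-1)) = tr(A), so it is the same for every matrix similar to A.

The other combinations are not similarity invariants. For example, take P = [[1, 1], [0, 1]] (det P = 1), so P^(-1) = [[1, -1], [0, 1]] and
B = P^(-1)AP = [[1, 2], [1, 1]].
Evaluating each option on A and on B:
(A) A[0,0]: 2 for A, 1 for B -> changes
(B) A[0,1] + A[1,0]: 2 for A, 3 for B -> changes
(C) A[0,0] + A[1,1]: 2 for A, 2 for B -> unchanged
(D) A[0,0] + A[1,1] - A[0,1]: 1 for A, 0 for B -> changes

Only (C) A[0,0] + A[1,1] = 2 survives (and it does so for every P, not just this one), so it is the invariant.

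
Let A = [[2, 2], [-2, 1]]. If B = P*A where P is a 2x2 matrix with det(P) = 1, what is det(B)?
6

By the multiplicative property of determinants, det(B) = det(P*A) = det(P) * det(A) = det(A),
so the determinant is invariant under multiplication by any determinant-1 matrix; we just need det(A).

det(A) = (2)(1) - (2)(-2) = 2 - (-4) = 6

Therefore det(B) = 1 * 6 = 6.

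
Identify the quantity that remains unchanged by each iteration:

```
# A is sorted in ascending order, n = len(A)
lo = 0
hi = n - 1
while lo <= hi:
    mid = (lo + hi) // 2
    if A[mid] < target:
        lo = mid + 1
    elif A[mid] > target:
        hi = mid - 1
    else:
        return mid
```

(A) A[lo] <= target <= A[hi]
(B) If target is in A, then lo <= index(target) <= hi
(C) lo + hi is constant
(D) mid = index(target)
B

A loop invariant must hold before the first iteration and be re-established by every execution of the body.

(B) If target is in A, then lo <= index(target) <= hi: Before the loop [lo, hi] = [0, n-1] covers every index. When A[mid] < target, sortedness puts target strictly to the right of mid, so setting lo = mid + 1 keeps index(target) in [lo, hi]; symmetrically for hi = mid - 1. Hence 'if target is in A then lo <= index(target) <= hi' holds after every iteration, and when lo > hi it proves target is absent.

The other options fail:
(A) A[lo] <= target <= A[hi]: fails when target is not in A (e.g. target < A[0] already violates it before the loop), so it is not maintained in general.
(C) lo + hi is constant: each iteration moves exactly one of lo, hi, so lo + hi changes (e.g. 0 + (n-1) becomes (mid+1) + (n-1)).
(D) mid = index(target): mid is just the current probe; it equals index(target) only on the iteration that returns.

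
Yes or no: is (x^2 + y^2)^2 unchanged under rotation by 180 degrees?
Yes

Applying rotation by 180 degrees: x' = x*cos(180 degrees) - y*sin(180 degrees) = -x, y' = x*sin(180 degrees) + y*cos(180 degrees) = -y

Substituting into (x^2 + y^2)^2:
((-x)^2 + (-y)^2)^2
= x^4 + 2x^2y^2 + y^4 = (x^2 + y^2)^2

This equals the original expression (x^2 + y^2)^2, so it IS invariant.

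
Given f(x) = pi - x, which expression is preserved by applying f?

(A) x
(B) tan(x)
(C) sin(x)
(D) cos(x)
C

For f(x) = pi - x:
sin(pi - x) = sin(x), so sine is invariant under this transformation.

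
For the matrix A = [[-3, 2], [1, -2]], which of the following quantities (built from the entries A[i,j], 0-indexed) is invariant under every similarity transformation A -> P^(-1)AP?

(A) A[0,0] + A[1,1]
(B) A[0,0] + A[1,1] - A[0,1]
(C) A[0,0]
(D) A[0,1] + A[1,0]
A

A[0,0] + A[1,1] is the trace of A. By the cyclic property of the trace, tr(P^(-1)AP) = tr(APP^(-1)) = tr(A), so it is the same for every matrix similar to A.

The other combinations are not similarity invariants. For example, take P = [[1, 1], [1, 2]] (det P = 1), so P^(-1) = [[2, -1], [-1, 1]] and
B = P^(-1)AP = [[-1, 5], [0, -4]].
Evaluating each option on A and on B:
(A) A[0,0] + A[1,1]: -5 for A, -5 for B -> unchanged
(B) A[0,0] + A[1,1] - A[0,1]: -7 for A, -10 for B -> changes
(C) A[0,0]: -3 for A, -1 for B -> changes
(D) A[0,1] + A[1,0]: 3 for A, 5 for B -> changes

Only (A) A[0,0] + A[1,1] = -5 survives (and it does so for every P, not just this one), so it is the invariant.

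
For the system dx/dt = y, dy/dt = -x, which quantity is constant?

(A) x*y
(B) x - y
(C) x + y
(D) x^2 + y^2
D

A first integral I satisfies dI/dt = 0 along every solution. Differentiate each option and use the equation of motion:
(A) d/dt[x*y] = (dx/dt)y + x(dy/dt) = y^2 - x^2, not identically 0
(B) d/dt[x - y] = y - (-x) = x + y, not identically 0
(C) d/dt[x + y] = y + (-x) = y - x, not identically 0
(D) d/dt[x^2 + y^2] = 2x*dx/dt + 2y*dy/dt = 2x*y + 2y*(-x) = 0

Only (D) has zero time-derivative. So x^2 + y^2 (the squared radius; trajectories are circles) is the conserved quantity.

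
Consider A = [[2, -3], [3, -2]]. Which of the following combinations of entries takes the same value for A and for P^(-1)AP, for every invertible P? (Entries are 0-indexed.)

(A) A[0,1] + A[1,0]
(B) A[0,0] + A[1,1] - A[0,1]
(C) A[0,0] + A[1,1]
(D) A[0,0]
C

A[0,0] + A[1,1] is the trace of A. By the cyclic property of the trace, tr(P^(-1)AP) = tr(APP^(-1)) = tr(A), so it is the same for every matrix similar to A.

The other combinations are not similarity invariants. For example, take P = [[1, 1], [1, 2]] (det P = 1), so P^(-1) = [[2, -1], [-1, 1]] and
B = P^(-1)AP = [[-3, -7], [2, 3]].
Evaluating each option on A and on B:
(A) A[0,1] + A[1,0]: 0 for A, -5 for B -> changes
(B) A[0,0] + A[1,1] - A[0,1]: 3 for A, 7 for B -> changes
(C) A[0,0] + A[1,1]: 0 for A, 0 for B -> unchanged
(D) A[0,0]: 2 for A, -3 for B -> changes

Only (C) A[0,0] + A[1,1] = 0 survives (and it does so for every P, not just this one), so it is the invariant.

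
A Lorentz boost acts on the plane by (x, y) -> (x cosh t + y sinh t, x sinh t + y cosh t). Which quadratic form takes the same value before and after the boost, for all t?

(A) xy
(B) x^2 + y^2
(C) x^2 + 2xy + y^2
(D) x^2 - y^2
D

Write x' = x cosh t + y sinh t, y' = x sinh t + y cosh t and substitute into each option:
(A) xy: (x cosh t + y sinh t)(x sinh t + y cosh t) = xy(cosh^2 t + sinh^2 t) + (x^2 + y^2) sinh t cosh t = xy cosh 2t + (x^2 + y^2)(sinh 2t)/2   [not invariant for t != 0]
(B) x^2 + y^2: (x cosh t + y sinh t)^2 + (x sinh t + y cosh t)^2 = (x^2 + y^2)(cosh^2 t + sinh^2 t) + 4xy sinh t cosh t = (x^2 + y^2) cosh 2t + 2xy sinh 2t   [not invariant for t != 0]
(C) x^2 + 2xy + y^2: (x' + y')^2 with x' + y' = (x + y)(cosh t + sinh t) = (x + y)e^t, so it becomes (x + y)^2 e^(2t)   [not invariant for t != 0]
(D) x^2 - y^2: (x cosh t + y sinh t)^2 - (x sinh t + y cosh t)^2 = x^2(cosh^2 t - sinh^2 t) + 2xy(cosh t sinh t - sinh t cosh t) + y^2(sinh^2 t - cosh^2 t) = x^2 - y^2   [invariant, using cosh^2 t - sinh^2 t = 1]

Only (D) x^2 - y^2 is unchanged; it is the Minkowski form preserved by Lorentz boosts, just as x^2 + y^2 is preserved by ordinary rotations.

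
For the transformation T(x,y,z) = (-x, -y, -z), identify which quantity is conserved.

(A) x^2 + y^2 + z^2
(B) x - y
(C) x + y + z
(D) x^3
A

Apply T(x,y,z) = (-x, -y, -z) to each option, i.e. replace (x, y, z) by the transformed coordinates.
Substitute the transformed coordinates into each option and compare with the original:
(A) x^2 + y^2 + z^2  ->  (-x)^2 + (-y)^2 + (-z)^2 = x^2 + y^2 + z^2   [equals x^2 + y^2 + z^2: invariant]
(B) x - y  ->  (-x) - (-y) = -x + y   [differs from x - y: not invariant]
(C) x + y + z  ->  (-x) + (-y) + (-z) = -x - y - z   [differs from x + y + z: not invariant]
(D) x^3  ->  (-x)^3 = -x^3   [differs from x^3: not invariant]

Only option (A), x^2 + y^2 + z^2, is unchanged by the transformation.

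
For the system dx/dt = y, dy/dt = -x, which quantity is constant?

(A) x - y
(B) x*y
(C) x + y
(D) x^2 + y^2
D

A first integral I satisfies dI/dt = 0 along every solution. Differentiate each option and use the equation of motion:
(A) d/dt[x - y] = y - (-x) = x + y, not identically 0
(B) d/dt[x*y] = (dx/dt)y + x(dy/dt) = y^2 - x^2, not identically 0
(C) d/dt[x + y] = y + (-x) = y - x, not identically 0
(D) d/dt[x^2 + y^2] = 2x*dx/dt + 2y*dy/dt = 2x*y + 2y*(-x) = 0

Only (D) has zero time-derivative. So x^2 + y^2 (the squared radius; trajectories are circles) is the conserved quantity.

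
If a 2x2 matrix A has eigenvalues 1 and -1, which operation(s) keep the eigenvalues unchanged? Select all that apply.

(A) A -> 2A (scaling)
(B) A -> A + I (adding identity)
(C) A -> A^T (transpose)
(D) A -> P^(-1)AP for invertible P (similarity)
C and D

Eigenvalues are preserved by:
1. Similarity transformations: A -> P^(-1)AP (same characteristic polynomial)
2. Transpose: A^T has the same eigenvalues as A

Eigenvalues are NOT preserved by:
- Adding identity: eigenvalues become 1+1, -1+1
- Scaling: eigenvalues become 2, -2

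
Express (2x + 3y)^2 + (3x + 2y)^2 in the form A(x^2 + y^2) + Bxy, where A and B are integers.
13(x^2 + y^2) + 24xy

Expanding: (2x + 3y)^2 = 4x^2 + 12xy + 9y^2
(3x + 2y)^2 = 9x^2 + 12xy + 4y^2
Sum = (4+9)(x^2+y^2) + 24xy = 13(x^2 + y^2) + 24xy
This is symmetric in x and y.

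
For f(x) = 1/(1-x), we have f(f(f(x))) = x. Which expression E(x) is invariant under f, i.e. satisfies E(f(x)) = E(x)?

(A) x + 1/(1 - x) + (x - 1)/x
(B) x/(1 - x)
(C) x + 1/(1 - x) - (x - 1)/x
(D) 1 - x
A

Replace x by f(x) = 1/(1 - x) in each option and simplify. As a quick numerical cross-check, also compare E(4) with E(f(4)) = E(-1/3).

(A) x + 1/(1 - x) + (x - 1)/x  ->  (1/(1 - x)) + 1/(1 - (1/(1 - x))) + ((1/(1 - x)) - 1)/(1/(1 - x)), which simplifies back to x + 1/(1 - x) + (x - 1)/x; check: E(4) = 53/12, E(-1/3) = 53/12.   [invariant]
(B) x/(1 - x)  ->  (1/(1 - x))/(1 - (1/(1 - x))) = -1/x; check: E(4) = -4/3 but E(-1/3) = -1/4.   [not invariant]
(C) x + 1/(1 - x) - (x - 1)/x  ->  (1/(1 - x)) + 1/(1 - (1/(1 - x))) - ((1/(1 - x)) - 1)/(1/(1 - x)) = (x^2(1 - x) - x + (x - 1)^2)/(x(x - 1)); check: E(4) = 35/12 but E(-1/3) = -43/12.   [not invariant]
(D) 1 - x  ->  1 - (1/(1 - x)) = x/(x - 1); check: E(4) = -3 but E(-1/3) = 4/3.   [not invariant]

Only (A) is unchanged. Indeed f(f(x)) = 1/(1 - 1/(1-x)) = (1-x)/(-x) = (x-1)/x, so E(x) = x + f(x) + f(f(x)) is the sum over the whole 3-cycle; applying f just permutes the three terms cyclically (x -> f(x) -> f(f(x)) -> x), leaving the sum unchanged.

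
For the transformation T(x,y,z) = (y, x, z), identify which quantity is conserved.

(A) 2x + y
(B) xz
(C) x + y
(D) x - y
C

Apply T(x,y,z) = (y, x, z) to each option, i.e. replace (x, y, z) by the transformed coordinates.
Substitute the transformed coordinates into each option and compare with the original:
(A) 2x + y  ->  2(y) + (x) = x + 2y   [differs from 2x + y: not invariant]
(B) xz  ->  (y)(z) = yz   [differs from xz: not invariant]
(C) x + y  ->  (y) + (x) = x + y   [equals x + y: invariant]
(D) x - y  ->  (y) - (x) = -x + y   [differs from x - y: not invariant]

Only option (C), x + y, is unchanged by the transformation.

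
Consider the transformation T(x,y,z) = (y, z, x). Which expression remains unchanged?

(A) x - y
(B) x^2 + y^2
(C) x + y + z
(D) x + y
C

Apply T(x,y,z) = (y, z, x) to each option, i.e. replace (x, y, z) by the transformed coordinates.
Substitute the transformed coordinates into each option and compare with the original:
(A) x - y  ->  (y) - (z) = y - z   [differs from x - y: not invariant]
(B) x^2 + y^2  ->  (y)^2 + (z)^2 = y^2 + z^2   [differs from x^2 + y^2: not invariant]
(C) x + y + z  ->  (y) + (z) + (x) = x + y + z   [equals x + y + z: invariant]
(D) x + y  ->  (y) + (z) = y + z   [differs from x + y: not invariant]

Only option (C), x + y + z, is unchanged by the transformation.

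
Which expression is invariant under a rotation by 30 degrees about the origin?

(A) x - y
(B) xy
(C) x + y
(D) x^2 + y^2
D

A rotation by 30 degrees sends (x, y) to (sqrt(3)x/2 - y/2, x/2 + sqrt(3)y/2).
Substitute the transformed coordinates into each option and compare with the original:
(A) x - y  ->  (sqrt(3)x/2 - y/2) - (x/2 + sqrt(3)y/2) = -x/2 + sqrt(3)x/2 - sqrt(3)y/2 - y/2   [differs from x - y: not invariant]
(B) xy  ->  (sqrt(3)x/2 - y/2)(x/2 + sqrt(3)y/2) = sqrt(3)x^2/4 + xy/2 - sqrt(3)y^2/4   [differs from xy: not invariant]
(C) x + y  ->  (sqrt(3)x/2 - y/2) + (x/2 + sqrt(3)y/2) = x/2 + sqrt(3)x/2 - y/2 + sqrt(3)y/2   [differs from x + y: not invariant]
(D) x^2 + y^2  ->  (sqrt(3)x/2 - y/2)^2 + (x/2 + sqrt(3)y/2)^2 = x^2 + y^2   [equals x^2 + y^2: invariant]

Only option (D), x^2 + y^2, is unchanged by the transformation.
Geometrically, x^2 + y^2 is the squared distance from the origin, which every rotation about the origin preserves.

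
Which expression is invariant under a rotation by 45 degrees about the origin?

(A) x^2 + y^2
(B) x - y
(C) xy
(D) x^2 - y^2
A

A rotation by 45 degrees sends (x, y) to (sqrt(2)x/2 - sqrt(2)y/2, sqrt(2)x/2 + sqrt(2)y/2).
Substitute the transformed coordinates into each option and compare with the original:
(A) x^2 + y^2  ->  (sqrt(2)x/2 - sqrt(2)y/2)^2 + (sqrt(2)x/2 + sqrt(2)y/2)^2 = x^2 + y^2   [equals x^2 + y^2: invariant]
(B) x - y  ->  (sqrt(2)x/2 - sqrt(2)y/2) - (sqrt(2)x/2 + sqrt(2)y/2) = -sqrt(2)y   [differs from x - y: not invariant]
(C) xy  ->  (sqrt(2)x/2 - sqrt(2)y/2)(sqrt(2)x/2 + sqrt(2)y/2) = x^2/2 - y^2/2   [differs from xy: not invariant]
(D) x^2 - y^2  ->  (sqrt(2)x/2 - sqrt(2)y/2)^2 - (sqrt(2)x/2 + sqrt(2)y/2)^2 = -2xy   [differs from x^2 - y^2: not invariant]

Only option (A), x^2 + y^2, is unchanged by the transformation.
Geometrically, x^2 + y^2 is the squared distance from the origin, which every rotation about the origin preserves.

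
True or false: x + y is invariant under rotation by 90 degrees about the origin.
False

Applying rotation by 90 degrees: x' = x*cos(90 degrees) - y*sin(90 degrees) = -y, y' = x*sin(90 degrees) + y*cos(90 degrees) = x

Substituting into x + y:
(-y) + (x)
= x - y

This differs from the original expression x + y, so it is NOT invariant.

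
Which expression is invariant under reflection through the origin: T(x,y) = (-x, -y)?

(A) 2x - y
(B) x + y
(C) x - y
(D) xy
D

The map is reflection through the origin: T(x,y) = (-x, -y).
Substitute the transformed coordinates into each option and compare with the original:
(A) 2x - y  ->  2(-x) - (-y) = -2x + y   [differs from 2x - y: not invariant]
(B) x + y  ->  (-x) + (-y) = -x - y   [differs from x + y: not invariant]
(C) x - y  ->  (-x) - (-y) = -x + y   [differs from x - y: not invariant]
(D) xy  ->  (-x)(-y) = xy   [equals xy: invariant]

Only option (D), xy, is unchanged by the transformation.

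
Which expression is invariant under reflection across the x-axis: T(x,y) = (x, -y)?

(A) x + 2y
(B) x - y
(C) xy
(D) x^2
D

The map is reflection across the x-axis: T(x,y) = (x, -y).
Substitute the transformed coordinates into each option and compare with the original:
(A) x + 2y  ->  (x) + 2(-y) = x - 2y   [differs from x + 2y: not invariant]
(B) x - y  ->  (x) - (-y) = x + y   [differs from x - y: not invariant]
(C) xy  ->  (x)(-y) = -xy   [differs from xy: not invariant]
(D) x^2  ->  (x)^2 = x^2   [equals x^2: invariant]

Only option (D), x^2, is unchanged by the transformation.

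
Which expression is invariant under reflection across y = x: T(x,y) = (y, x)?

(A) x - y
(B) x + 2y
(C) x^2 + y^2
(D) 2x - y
C

The map is reflection across y = x: T(x,y) = (y, x).
Substitute the transformed coordinates into each option and compare with the original:
(A) x - y  ->  (y) - (x) = -x + y   [differs from x - y: not invariant]
(B) x + 2y  ->  (y) + 2(x) = 2x + y   [differs from x + 2y: not invariant]
(C) x^2 + y^2  ->  (y)^2 + (x)^2 = x^2 + y^2   [equals x^2 + y^2: invariant]
(D) 2x - y  ->  2(y) - (x) = -x + 2y   [differs from 2x - y: not invariant]

Only option (C), x^2 + y^2, is unchanged by the transformation.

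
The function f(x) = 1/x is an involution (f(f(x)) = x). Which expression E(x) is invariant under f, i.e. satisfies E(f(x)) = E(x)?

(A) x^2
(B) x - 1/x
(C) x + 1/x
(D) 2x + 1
C

Replace x by f(x) = 1/x in each option and simplify. As a quick numerical cross-check, also compare E(5) with E(f(5)) = E(1/5).

(A) x^2  ->  (1/x)^2 = x^(-2); check: E(5) = 25 but E(1/5) = 1/25.   [not invariant]
(B) x - 1/x  ->  (1/x) - 1/(1/x) = -x + 1/x; check: E(5) = 24/5 but E(1/5) = -24/5.   [not invariant]
(C) x + 1/x  ->  (1/x) + 1/(1/x), which simplifies back to x + 1/x; check: E(5) = 26/5, E(1/5) = 26/5.   [invariant]
(D) 2x + 1  ->  2(1/x) + 1 = (x + 2)/x; check: E(5) = 11 but E(1/5) = 7/5.   [not invariant]

Only (C) is unchanged. E is symmetric under swapping x with f(x) = 1/x, which is exactly what an involution does.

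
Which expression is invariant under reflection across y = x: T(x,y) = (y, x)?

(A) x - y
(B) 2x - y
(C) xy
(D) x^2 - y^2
C

The map is reflection across y = x: T(x,y) = (y, x).
Substitute the transformed coordinates into each option and compare with the original:
(A) x - y  ->  (y) - (x) = -x + y   [differs from x - y: not invariant]
(B) 2x - y  ->  2(y) - (x) = -x + 2y   [differs from 2x - y: not invariant]
(C) xy  ->  (y)(x) = xy   [equals xy: invariant]
(D) x^2 - y^2  ->  (y)^2 - (x)^2 = -x^2 + y^2   [differs from x^2 - y^2: not invariant]

Only option (C), xy, is unchanged by the transformation.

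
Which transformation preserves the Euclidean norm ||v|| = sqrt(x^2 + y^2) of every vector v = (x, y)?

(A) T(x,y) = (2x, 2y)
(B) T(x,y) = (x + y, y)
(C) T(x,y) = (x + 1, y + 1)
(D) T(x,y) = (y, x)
D

A transformation preserves a norm if ||T(v)|| = ||v|| for every v; a single vector where the norm changes rules an option out.

(A) T(x,y) = (2x, 2y): v = (1, 0) has norm sqrt((1)^2 + (0)^2) = 1, but T(v) = (2, 0) has norm 2 -- not preserved.
(B) T(x,y) = (x + y, y): v = (0, 1) has norm sqrt((0)^2 + (1)^2) = 1, but T(v) = (1, 1) has norm sqrt(2) -- not preserved.
(C) T(x,y) = (x + 1, y + 1): v = (1, 0) has norm sqrt((1)^2 + (0)^2) = 1, but T(v) = (2, 1) has norm sqrt(5) -- not preserved.
(D) T(x,y) = (y, x): preserves the norm -- it is an orthogonal map (a rotation/reflection), and (y)^2 + (x)^2 simplifies to x^2 + y^2.

Therefore the answer is (D).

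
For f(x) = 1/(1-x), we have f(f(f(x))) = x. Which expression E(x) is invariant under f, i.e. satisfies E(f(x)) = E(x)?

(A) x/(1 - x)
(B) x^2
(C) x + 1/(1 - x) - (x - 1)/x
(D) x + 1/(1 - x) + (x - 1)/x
D

Replace x by f(x) = 1/(1 - x) in each option and simplify. As a quick numerical cross-check, also compare E(5) with E(f(5)) = E(-1/4).

(A) x/(1 - x)  ->  (1/(1 - x))/(1 - (1/(1 - x))) = -1/x; check: E(5) = -5/4 but E(-1/4) = -1/5.   [not invariant]
(B) x^2  ->  (1/(1 - x))^2 = (x - 1)^(-2); check: E(5) = 25 but E(-1/4) = 1/16.   [not invariant]
(C) x + 1/(1 - x) - (x - 1)/x  ->  (1/(1 - x)) + 1/(1 - (1/(1 - x))) - ((1/(1 - x)) - 1)/(1/(1 - x)) = (x^2(1 - x) - x + (x - 1)^2)/(x(x - 1)); check: E(5) = 79/20 but E(-1/4) = -89/20.   [not invariant]
(D) x + 1/(1 - x) + (x - 1)/x  ->  (1/(1 - x)) + 1/(1 - (1/(1 - x))) + ((1/(1 - x)) - 1)/(1/(1 - x)), which simplifies back to x + 1/(1 - x) + (x - 1)/x; check: E(5) = 111/20, E(-1/4) = 111/20.   [invariant]

Only (D) is unchanged. Indeed f(f(x)) = 1/(1 - 1/(1-x)) = (1-x)/(-x) = (x-1)/x, so E(x) = x + f(x) + f(f(x)) is the sum over the whole 3-cycle; applying f just permutes the three terms cyclically (x -> f(x) -> f(f(x)) -> x), leaving the sum unchanged.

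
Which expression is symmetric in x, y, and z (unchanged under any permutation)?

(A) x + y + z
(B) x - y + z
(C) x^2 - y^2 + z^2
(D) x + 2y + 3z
A

A symmetric expression is unchanged when the variables are permuted; here the transformation to test is the swap (x, y) -> (y, x).
A symmetric expression must survive every permutation; the single swap x <-> y already eliminates the distractors, and the keyed expression is also unchanged by x <-> z and y <-> z (each variable enters it in exactly the same way).
Substitute the transformed coordinates into each option and compare with the original:
(A) x + y + z  ->  (y) + (x) + z = x + y + z   [equals x + y + z: invariant]
(B) x - y + z  ->  (y) - (x) + z = -x + y + z   [differs from x - y + z: not invariant]
(C) x^2 - y^2 + z^2  ->  (y)^2 - (x)^2 + z^2 = -x^2 + y^2 + z^2   [differs from x^2 - y^2 + z^2: not invariant]
(D) x + 2y + 3z  ->  (y) + 2(x) + 3z = 2x + y + 3z   [differs from x + 2y + 3z: not invariant]

Only option (A), x + y + z, is unchanged by the transformation.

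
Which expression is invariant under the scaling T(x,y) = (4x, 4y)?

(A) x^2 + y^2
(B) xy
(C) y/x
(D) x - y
C

Under the uniform scaling T(x,y) = (4x, 4y):
Substitute the transformed coordinates into each option and compare with the original:
(A) x^2 + y^2  ->  (4x)^2 + (4y)^2 = 16x^2 + 16y^2   [differs from x^2 + y^2: not invariant]
(B) xy  ->  (4x)(4y) = 16xy   [differs from xy: not invariant]
(C) y/x  ->  (4y)/(4x) = y/x   [equals y/x: invariant]
(D) x - y  ->  (4x) - (4y) = 4x - 4y   [differs from x - y: not invariant]

Only option (C), y/x, is unchanged by the transformation.
The common factor 4 cancels in a ratio of coordinates, while sums, products and sums of squares pick up factors of 4 or 16.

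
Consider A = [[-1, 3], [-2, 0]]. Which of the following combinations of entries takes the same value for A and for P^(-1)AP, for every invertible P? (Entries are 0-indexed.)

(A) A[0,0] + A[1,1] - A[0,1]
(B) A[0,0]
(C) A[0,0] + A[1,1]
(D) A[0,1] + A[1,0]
C

A[0,0] + A[1,1] is the trace of A. By the cyclic property of the trace, tr(P^(-1)AP) = tr(APP^(-1)) = tr(A), so it is the same for every matrix similar to A.

The other combinations are not similarity invariants. For example, take P = [[1, 2], [0, 1]] (det P = 1), so P^(-1) = [[1, -2], [0, 1]] and
B = P^(-1)AP = [[3, 9], [-2, -4]].
Evaluating each option on A and on B:
(A) A[0,0] + A[1,1] - A[0,1]: -4 for A, -10 for B -> changes
(B) A[0,0]: -1 for A, 3 for B -> changes
(C) A[0,0] + A[1,1]: -1 for A, -1 for B -> unchanged
(D) A[0,1] + A[1,0]: 1 for A, 7 for B -> changes

Only (C) A[0,0] + A[1,1] = -1 survives (and it does so for every P, not just this one), so it is the invariant.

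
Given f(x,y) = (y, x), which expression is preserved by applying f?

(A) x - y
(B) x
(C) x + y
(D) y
C

For f(x,y) = (y, x):
After applying f: x' = y, y' = x. So x' + y' = y + x = x + y.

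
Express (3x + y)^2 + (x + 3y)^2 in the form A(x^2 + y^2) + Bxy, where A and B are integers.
10(x^2 + y^2) + 12xy

Expanding: (3x + y)^2 = 9x^2 + 6xy + y^2
(x + 3y)^2 = x^2 + 6xy + 9y^2
Sum = (9+1)(x^2+y^2) + 12xy = 10(x^2 + y^2) + 12xy
This is symmetric in x and y.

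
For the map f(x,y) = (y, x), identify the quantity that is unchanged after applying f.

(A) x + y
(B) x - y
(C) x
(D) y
A

For f(x,y) = (y, x):
After applying f: x' = y, y' = x. So x' + y' = y + x = x + y.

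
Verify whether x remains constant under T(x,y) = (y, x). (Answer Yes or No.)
No

Substitute T(x,y) = (y, x) into the expression and compare with the original.

Original: x
After applying T: (y) = y

This differs from the original x (difference: -x + y), so the expression is NOT invariant.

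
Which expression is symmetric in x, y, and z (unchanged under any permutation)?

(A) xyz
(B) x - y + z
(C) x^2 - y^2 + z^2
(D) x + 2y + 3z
A

A symmetric expression is unchanged when the variables are permuted; here the transformation to test is the swap (x, y) -> (y, x).
A symmetric expression must survive every permutation; the single swap x <-> y already eliminates the distractors, and the keyed expression is also unchanged by x <-> z and y <-> z (each variable enters it in exactly the same way).
Substitute the transformed coordinates into each option and compare with the original:
(A) xyz  ->  (y)(x)z = xyz   [equals xyz: invariant]
(B) x - y + z  ->  (y) - (x) + z = -x + y + z   [differs from x - y + z: not invariant]
(C) x^2 - y^2 + z^2  ->  (y)^2 - (x)^2 + z^2 = -x^2 + y^2 + z^2   [differs from x^2 - y^2 + z^2: not invariant]
(D) x + 2y + 3z  ->  (y) + 2(x) + 3z = 2x + y + 3z   [differs from x + 2y + 3z: not invariant]

Only option (A), xyz, is unchanged by the transformation.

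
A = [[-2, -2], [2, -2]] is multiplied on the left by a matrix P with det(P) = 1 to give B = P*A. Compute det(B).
8

By the multiplicative property of determinants, det(B) = det(P*A) = det(P) * det(A) = det(A),
so the determinant is invariant under multiplication by any determinant-1 matrix; we just need det(A).

det(A) = (-2)(-2) - (-2)(2) = 4 - (-4) = 8

Therefore det(B) = 1 * 8 = 8.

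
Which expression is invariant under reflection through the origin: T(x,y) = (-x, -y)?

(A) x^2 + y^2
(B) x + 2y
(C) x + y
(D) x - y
A

The map is reflection through the origin: T(x,y) = (-x, -y).
Substitute the transformed coordinates into each option and compare with the original:
(A) x^2 + y^2  ->  (-x)^2 + (-y)^2 = x^2 + y^2   [equals x^2 + y^2: invariant]
(B) x + 2y  ->  (-x) + 2(-y) = -x - 2y   [differs from x + 2y: not invariant]
(C) x + y  ->  (-x) + (-y) = -x - y   [differs from x + y: not invariant]
(D) x - y  ->  (-x) - (-y) = -x + y   [differs from x - y: not invariant]

Only option (A), x^2 + y^2, is unchanged by the transformation.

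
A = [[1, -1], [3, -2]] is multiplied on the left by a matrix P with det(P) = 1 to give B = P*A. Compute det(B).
1

By the multiplicative property of determinants, det(B) = det(P*A) = det(P) * det(A) = det(A),
so the determinant is invariant under multiplication by any determinant-1 matrix; we just need det(A).

det(A) = (1)(-2) - (-1)(3) = -2 - (-3) = 1

Therefore det(B) = 1 * 1 = 1.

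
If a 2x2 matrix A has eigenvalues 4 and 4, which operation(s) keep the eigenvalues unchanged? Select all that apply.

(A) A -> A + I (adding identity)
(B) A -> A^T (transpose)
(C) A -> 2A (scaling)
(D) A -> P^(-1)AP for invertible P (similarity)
B and D

Eigenvalues are preserved by:
1. Similarity transformations: A -> P^(-1)AP (same characteristic polynomial)
2. Transpose: A^T has the same eigenvalues as A

Eigenvalues are NOT preserved by:
- Adding identity: eigenvalues become 4+1, 4+1
- Scaling: eigenvalues become 8, 8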